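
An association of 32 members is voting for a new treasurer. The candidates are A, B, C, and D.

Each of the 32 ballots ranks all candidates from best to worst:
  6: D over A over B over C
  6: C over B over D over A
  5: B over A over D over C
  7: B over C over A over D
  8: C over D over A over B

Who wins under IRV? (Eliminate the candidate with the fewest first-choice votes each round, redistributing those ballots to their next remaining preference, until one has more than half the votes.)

Round 1: A 0, B 12, C 14, D 6. A eliminated.
Round 2: B 12, C 14, D 6. D eliminated.
Round 3: B 18, C 14. B has a majority (≥17).

B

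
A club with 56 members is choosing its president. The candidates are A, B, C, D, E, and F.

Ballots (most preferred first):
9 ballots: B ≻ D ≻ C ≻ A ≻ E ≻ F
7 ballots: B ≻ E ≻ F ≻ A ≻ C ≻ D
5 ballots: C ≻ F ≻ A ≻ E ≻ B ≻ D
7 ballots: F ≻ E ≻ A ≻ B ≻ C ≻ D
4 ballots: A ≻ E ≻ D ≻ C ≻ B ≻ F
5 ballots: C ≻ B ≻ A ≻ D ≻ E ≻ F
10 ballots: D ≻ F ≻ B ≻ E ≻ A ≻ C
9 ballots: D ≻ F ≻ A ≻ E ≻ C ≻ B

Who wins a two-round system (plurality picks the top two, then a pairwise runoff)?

B

Round 1 first-place votes: A 4, B 16, C 10, D 19, E 0, F 7. D and B advance.
Runoff: D is ranked above B on 23 ballots, B above D on 33.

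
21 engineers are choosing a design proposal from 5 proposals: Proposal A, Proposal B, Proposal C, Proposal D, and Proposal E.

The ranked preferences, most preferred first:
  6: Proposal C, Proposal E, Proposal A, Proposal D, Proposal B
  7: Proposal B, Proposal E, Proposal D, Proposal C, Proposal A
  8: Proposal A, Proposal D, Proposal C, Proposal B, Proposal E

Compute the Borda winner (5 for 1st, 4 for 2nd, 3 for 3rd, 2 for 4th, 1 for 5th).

Proposal C

Proposal A: 6×3 + 7×1 + 8×5 = 65
Proposal B: 6×1 + 7×5 + 8×2 = 57
Proposal C: 6×5 + 7×2 + 8×3 = 68
Proposal D: 6×2 + 7×3 + 8×4 = 65
Proposal E: 6×4 + 7×4 + 8×1 = 60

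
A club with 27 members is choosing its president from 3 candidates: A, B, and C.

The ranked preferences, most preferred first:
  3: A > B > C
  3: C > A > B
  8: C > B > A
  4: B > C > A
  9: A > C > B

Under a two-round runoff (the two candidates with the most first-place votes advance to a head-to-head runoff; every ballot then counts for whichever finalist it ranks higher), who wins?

C

Round 1 first-place votes: A 12, B 4, C 11. A and C advance.
Runoff: A is ranked above C on 12 ballots, C above A on 15.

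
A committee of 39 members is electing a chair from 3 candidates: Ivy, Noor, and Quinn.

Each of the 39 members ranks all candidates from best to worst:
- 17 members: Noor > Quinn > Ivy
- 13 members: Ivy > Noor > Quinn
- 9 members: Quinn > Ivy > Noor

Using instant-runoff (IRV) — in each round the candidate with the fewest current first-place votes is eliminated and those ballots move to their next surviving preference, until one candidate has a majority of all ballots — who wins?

Ivy

Round 1: Ivy 13, Noor 17, Quinn 9. Quinn eliminated.
Round 2: Ivy 22, Noor 17. Ivy has a majority (≥20).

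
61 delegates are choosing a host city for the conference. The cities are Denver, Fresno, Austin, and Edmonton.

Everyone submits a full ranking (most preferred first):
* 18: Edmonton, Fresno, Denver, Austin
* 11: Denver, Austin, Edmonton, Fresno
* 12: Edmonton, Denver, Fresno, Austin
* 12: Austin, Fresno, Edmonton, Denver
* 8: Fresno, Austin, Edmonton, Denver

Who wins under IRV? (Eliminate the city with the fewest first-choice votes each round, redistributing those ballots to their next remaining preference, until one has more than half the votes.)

Austin

Round 1: Denver 11, Fresno 8, Austin 12, Edmonton 30. Fresno eliminated.
Round 2: Denver 11, Austin 20, Edmonton 30. Denver eliminated.
Round 3: Austin 31, Edmonton 30. Austin has a majority (≥31).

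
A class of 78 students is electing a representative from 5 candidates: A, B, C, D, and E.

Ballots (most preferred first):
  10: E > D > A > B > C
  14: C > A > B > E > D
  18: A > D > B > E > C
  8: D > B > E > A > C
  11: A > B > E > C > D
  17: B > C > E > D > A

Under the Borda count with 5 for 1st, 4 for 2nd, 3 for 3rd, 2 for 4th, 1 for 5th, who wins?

A: 10×3 + 14×4 + 18×5 + 8×2 + 11×5 + 17×1 = 264
B: 10×2 + 14×3 + 18×3 + 8×4 + 11×4 + 17×5 = 277
C: 10×1 + 14×5 + 18×1 + 8×1 + 11×2 + 17×4 = 196
D: 10×4 + 14×1 + 18×4 + 8×5 + 11×1 + 17×2 = 211
E: 10×5 + 14×2 + 18×2 + 8×3 + 11×3 + 17×3 = 222

B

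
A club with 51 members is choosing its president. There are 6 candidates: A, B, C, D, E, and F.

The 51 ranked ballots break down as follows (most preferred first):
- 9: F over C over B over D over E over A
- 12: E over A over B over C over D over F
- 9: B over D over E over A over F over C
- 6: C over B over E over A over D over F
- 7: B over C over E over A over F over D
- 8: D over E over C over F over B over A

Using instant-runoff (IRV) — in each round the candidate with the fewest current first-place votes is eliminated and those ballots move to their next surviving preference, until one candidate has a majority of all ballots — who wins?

B

Round 1: A 0, B 16, C 6, D 8, E 12, F 9. A eliminated.
Round 2: B 16, C 6, D 8, E 12, F 9. C eliminated.
Round 3: B 22, D 8, E 12, F 9. D eliminated.
Round 4: B 22, E 20, F 9. F eliminated.
Round 5: B 31, E 20. B has a majority (≥26).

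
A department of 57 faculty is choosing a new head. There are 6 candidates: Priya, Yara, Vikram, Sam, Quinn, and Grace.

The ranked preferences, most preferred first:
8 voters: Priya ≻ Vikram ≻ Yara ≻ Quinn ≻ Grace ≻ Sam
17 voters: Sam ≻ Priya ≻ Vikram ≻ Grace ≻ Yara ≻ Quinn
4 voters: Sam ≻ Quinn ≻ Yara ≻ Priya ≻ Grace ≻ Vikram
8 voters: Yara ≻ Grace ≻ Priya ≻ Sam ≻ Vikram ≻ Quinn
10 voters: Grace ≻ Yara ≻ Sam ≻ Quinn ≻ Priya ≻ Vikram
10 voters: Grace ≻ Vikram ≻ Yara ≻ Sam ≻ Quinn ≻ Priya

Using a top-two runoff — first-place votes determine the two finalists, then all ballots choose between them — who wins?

Round 1 first-place votes: Priya 8, Yara 8, Vikram 0, Sam 21, Quinn 0, Grace 20. Sam and Grace advance.
Runoff: Sam is ranked above Grace on 21 ballots, Grace above Sam on 36.

Grace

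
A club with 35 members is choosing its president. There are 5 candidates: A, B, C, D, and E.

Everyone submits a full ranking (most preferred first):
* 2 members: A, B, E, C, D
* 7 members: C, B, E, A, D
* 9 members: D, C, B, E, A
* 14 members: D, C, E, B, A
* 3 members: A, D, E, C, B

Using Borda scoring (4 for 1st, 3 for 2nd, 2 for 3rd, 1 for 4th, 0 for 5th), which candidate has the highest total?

A: 2×4 + 7×1 + 9×0 + 14×0 + 3×4 = 27
B: 2×3 + 7×3 + 9×2 + 14×1 + 3×0 = 59
C: 2×1 + 7×4 + 9×3 + 14×3 + 3×1 = 102
D: 2×0 + 7×0 + 9×4 + 14×4 + 3×3 = 101
E: 2×2 + 7×2 + 9×1 + 14×2 + 3×2 = 61

C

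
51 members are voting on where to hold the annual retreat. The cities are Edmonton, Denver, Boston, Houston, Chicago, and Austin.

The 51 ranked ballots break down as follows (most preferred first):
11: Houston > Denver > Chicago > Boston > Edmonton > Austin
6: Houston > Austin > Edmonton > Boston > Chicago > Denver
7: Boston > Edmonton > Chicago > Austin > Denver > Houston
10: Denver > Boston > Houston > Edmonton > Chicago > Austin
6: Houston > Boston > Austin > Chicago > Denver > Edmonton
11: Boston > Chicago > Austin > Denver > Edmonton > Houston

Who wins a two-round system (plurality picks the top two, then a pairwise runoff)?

Round 1 first-place votes: Edmonton 0, Denver 10, Boston 18, Houston 23, Chicago 0, Austin 0. Houston and Boston advance.
Runoff: Houston is ranked above Boston on 23 ballots, Boston above Houston on 28.

Boston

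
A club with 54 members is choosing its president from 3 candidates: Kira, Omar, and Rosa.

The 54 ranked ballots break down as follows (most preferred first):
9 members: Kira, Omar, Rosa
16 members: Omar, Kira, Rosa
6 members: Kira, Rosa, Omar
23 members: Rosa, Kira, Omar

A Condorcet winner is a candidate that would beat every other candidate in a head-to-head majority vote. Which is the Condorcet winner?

Kira vs Omar: 38–16
Kira vs Rosa: 31–23
Kira beats every other candidate.

Kira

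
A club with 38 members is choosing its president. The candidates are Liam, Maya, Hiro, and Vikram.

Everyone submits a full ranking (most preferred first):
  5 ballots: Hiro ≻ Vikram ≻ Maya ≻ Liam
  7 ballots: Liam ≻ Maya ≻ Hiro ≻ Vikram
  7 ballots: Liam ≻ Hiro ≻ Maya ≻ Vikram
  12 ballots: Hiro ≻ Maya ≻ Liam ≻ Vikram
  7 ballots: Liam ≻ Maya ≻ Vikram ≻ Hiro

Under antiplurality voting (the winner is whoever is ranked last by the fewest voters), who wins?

Maya

Last-place votes: Liam 5, Maya 0, Hiro 7, Vikram 26.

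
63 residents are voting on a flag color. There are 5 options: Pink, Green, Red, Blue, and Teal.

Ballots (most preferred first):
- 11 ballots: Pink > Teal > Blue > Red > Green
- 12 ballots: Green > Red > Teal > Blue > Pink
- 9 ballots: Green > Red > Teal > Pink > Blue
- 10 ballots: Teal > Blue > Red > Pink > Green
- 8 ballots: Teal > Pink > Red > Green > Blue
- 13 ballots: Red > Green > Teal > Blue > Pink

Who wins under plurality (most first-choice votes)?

Green

First-place votes: Pink 11, Green 21, Red 13, Blue 0, Teal 18.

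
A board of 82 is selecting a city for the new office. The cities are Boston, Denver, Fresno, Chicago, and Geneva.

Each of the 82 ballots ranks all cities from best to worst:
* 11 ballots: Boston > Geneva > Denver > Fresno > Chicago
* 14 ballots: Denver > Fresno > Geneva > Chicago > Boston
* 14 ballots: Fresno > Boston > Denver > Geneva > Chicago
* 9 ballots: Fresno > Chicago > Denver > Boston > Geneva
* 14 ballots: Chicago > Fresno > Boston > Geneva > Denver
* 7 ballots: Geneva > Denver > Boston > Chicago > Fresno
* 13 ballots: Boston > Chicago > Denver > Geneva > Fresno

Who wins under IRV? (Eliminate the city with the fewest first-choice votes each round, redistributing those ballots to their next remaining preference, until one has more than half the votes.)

Round 1: Boston 24, Denver 14, Fresno 23, Chicago 14, Geneva 7. Geneva eliminated.
Round 2: Boston 24, Denver 21, Fresno 23, Chicago 14. Chicago eliminated.
Round 3: Boston 24, Denver 21, Fresno 37. Denver eliminated.
Round 4: Boston 31, Fresno 51. Fresno has a majority (≥42).

Fresno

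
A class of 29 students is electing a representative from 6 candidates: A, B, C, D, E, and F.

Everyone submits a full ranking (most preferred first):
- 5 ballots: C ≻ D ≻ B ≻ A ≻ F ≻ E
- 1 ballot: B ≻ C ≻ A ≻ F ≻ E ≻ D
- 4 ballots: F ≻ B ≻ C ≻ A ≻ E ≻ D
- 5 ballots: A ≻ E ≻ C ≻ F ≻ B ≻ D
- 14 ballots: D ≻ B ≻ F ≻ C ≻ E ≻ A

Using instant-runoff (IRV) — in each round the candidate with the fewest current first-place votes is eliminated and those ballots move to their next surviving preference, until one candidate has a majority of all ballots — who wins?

C

Round 1: A 5, B 1, C 5, D 14, E 0, F 4. E eliminated.
Round 2: A 5, B 1, C 5, D 14, F 4. B eliminated.
Round 3: A 5, C 6, D 14, F 4. F eliminated.
Round 4: A 5, C 10, D 14. A eliminated.
Round 5: C 15, D 14. C has a majority (≥15).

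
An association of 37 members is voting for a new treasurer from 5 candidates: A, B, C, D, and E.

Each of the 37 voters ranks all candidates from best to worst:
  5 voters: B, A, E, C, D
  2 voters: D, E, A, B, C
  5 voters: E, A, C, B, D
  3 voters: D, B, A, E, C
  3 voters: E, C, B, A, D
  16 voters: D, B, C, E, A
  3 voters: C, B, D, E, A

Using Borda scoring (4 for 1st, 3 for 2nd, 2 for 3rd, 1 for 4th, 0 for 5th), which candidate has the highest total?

A: 5×3 + 2×2 + 5×3 + 3×2 + 3×1 + 16×0 + 3×0 = 43
B: 5×4 + 2×1 + 5×1 + 3×3 + 3×2 + 16×3 + 3×3 = 99
C: 5×1 + 2×0 + 5×2 + 3×0 + 3×3 + 16×2 + 3×4 = 68
D: 5×0 + 2×4 + 5×0 + 3×4 + 3×0 + 16×4 + 3×2 = 90
E: 5×2 + 2×3 + 5×4 + 3×1 + 3×4 + 16×1 + 3×1 = 70

B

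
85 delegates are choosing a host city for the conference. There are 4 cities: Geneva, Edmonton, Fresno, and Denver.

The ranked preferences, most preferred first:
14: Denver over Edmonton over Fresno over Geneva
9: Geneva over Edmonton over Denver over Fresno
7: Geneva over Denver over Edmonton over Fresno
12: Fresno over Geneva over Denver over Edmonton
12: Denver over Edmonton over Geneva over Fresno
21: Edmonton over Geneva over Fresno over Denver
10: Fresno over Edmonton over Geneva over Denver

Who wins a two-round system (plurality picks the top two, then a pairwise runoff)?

Round 1 first-place votes: Geneva 16, Edmonton 21, Fresno 22, Denver 26. Denver and Fresno advance.
Runoff: Denver is ranked above Fresno on 42 ballots, Fresno above Denver on 43.

Fresno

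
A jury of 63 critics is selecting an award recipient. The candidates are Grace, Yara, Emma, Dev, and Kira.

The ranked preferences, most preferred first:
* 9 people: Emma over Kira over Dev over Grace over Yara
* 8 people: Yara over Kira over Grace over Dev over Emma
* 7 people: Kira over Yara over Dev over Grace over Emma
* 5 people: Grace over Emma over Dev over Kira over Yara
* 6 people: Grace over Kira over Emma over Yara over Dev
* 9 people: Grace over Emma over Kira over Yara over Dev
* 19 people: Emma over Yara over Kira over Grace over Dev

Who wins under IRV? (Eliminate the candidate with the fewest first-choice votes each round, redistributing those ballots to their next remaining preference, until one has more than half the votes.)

Round 1: Grace 20, Yara 8, Emma 28, Dev 0, Kira 7. Dev eliminated.
Round 2: Grace 20, Yara 8, Emma 28, Kira 7. Kira eliminated.
Round 3: Grace 20, Yara 15, Emma 28. Yara eliminated.
Round 4: Grace 35, Emma 28. Grace has a majority (≥32).

Grace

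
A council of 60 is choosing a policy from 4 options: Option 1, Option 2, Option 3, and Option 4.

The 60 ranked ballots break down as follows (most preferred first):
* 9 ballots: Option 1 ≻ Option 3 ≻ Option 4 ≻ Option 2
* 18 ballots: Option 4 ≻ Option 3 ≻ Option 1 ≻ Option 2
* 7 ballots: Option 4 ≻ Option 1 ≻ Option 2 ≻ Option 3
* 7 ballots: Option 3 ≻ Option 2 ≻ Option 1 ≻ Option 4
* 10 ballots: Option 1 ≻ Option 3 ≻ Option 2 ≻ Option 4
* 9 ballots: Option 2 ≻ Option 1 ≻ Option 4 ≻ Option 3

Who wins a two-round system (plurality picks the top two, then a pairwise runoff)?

Round 1 first-place votes: Option 1 19, Option 2 9, Option 3 7, Option 4 25. Option 4 and Option 1 advance.
Runoff: Option 4 is ranked above Option 1 on 25 ballots, Option 1 above Option 4 on 35.

Option 1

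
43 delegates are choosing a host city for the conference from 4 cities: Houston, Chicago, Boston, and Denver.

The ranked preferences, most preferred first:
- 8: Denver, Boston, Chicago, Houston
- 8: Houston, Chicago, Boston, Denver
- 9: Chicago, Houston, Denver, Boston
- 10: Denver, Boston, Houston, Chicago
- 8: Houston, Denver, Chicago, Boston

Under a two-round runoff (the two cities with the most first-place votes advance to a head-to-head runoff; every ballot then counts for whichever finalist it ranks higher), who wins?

Houston

Round 1 first-place votes: Houston 16, Chicago 9, Boston 0, Denver 18. Denver and Houston advance.
Runoff: Denver is ranked above Houston on 18 ballots, Houston above Denver on 25.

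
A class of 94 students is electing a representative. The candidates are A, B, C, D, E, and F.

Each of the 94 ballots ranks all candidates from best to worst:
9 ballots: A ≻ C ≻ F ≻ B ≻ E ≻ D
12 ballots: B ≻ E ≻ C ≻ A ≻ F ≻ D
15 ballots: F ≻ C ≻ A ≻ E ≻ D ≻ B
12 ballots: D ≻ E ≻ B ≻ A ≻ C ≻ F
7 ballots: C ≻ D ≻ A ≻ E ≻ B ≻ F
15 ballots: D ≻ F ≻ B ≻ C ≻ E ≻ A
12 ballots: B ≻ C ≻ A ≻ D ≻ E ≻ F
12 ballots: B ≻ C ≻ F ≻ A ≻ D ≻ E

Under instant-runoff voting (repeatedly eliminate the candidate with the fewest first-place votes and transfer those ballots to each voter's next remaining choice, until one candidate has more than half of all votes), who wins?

D

Round 1: A 9, B 36, C 7, D 27, E 0, F 15. E eliminated.
Round 2: A 9, B 36, C 7, D 27, F 15. C eliminated.
Round 3: A 9, B 36, D 34, F 15. A eliminated.
Round 4: B 36, D 34, F 24. F eliminated.
Round 5: B 45, D 49. D has a majority (≥48).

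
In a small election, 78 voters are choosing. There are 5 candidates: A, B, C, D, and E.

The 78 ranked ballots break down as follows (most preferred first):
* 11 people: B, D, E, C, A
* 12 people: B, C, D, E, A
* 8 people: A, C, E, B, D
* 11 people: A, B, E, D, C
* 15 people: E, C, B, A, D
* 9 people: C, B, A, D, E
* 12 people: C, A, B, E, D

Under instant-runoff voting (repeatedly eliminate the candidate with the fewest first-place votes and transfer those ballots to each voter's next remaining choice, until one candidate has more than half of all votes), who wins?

Round 1: A 19, B 23, C 21, D 0, E 15. D eliminated.
Round 2: A 19, B 23, C 21, E 15. E eliminated.
Round 3: A 19, B 23, C 36. A eliminated.
Round 4: B 34, C 44. C has a majority (≥40).

C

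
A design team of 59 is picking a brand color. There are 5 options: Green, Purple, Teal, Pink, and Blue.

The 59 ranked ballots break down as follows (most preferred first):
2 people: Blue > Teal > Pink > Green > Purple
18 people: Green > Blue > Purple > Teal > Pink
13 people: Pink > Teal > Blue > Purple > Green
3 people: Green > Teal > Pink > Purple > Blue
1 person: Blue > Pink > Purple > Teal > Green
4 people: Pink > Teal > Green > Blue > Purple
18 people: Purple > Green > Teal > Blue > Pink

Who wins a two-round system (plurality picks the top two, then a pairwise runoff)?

Purple

Round 1 first-place votes: Green 21, Purple 18, Teal 0, Pink 17, Blue 3. Green and Purple advance.
Runoff: Green is ranked above Purple on 27 ballots, Purple above Green on 32.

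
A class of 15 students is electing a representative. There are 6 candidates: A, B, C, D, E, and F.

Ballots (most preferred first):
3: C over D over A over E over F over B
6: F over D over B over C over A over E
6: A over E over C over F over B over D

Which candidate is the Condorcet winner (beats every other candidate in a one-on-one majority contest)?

C

C vs A: 9–6
C vs B: 9–6
C vs D: 9–6
C vs E: 9–6
C vs F: 9–6
C beats every other candidate.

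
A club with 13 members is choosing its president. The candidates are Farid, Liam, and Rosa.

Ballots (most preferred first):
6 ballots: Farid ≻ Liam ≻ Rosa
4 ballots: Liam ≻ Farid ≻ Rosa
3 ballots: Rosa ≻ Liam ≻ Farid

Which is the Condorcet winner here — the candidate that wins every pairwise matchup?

Liam vs Farid: 7–6
Liam vs Rosa: 10–3
Liam beats every other candidate.

Liam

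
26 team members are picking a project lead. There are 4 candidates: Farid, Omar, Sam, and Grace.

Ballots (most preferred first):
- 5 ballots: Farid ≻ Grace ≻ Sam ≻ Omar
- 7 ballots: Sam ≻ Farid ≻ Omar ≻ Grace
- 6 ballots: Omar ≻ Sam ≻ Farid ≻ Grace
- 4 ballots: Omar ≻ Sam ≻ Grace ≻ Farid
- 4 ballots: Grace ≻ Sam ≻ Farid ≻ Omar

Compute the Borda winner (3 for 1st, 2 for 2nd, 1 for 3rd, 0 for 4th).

Farid: 5×3 + 7×2 + 6×1 + 4×0 + 4×1 = 39
Omar: 5×0 + 7×1 + 6×3 + 4×3 + 4×0 = 37
Sam: 5×1 + 7×3 + 6×2 + 4×2 + 4×2 = 54
Grace: 5×2 + 7×0 + 6×0 + 4×1 + 4×3 = 26

Sam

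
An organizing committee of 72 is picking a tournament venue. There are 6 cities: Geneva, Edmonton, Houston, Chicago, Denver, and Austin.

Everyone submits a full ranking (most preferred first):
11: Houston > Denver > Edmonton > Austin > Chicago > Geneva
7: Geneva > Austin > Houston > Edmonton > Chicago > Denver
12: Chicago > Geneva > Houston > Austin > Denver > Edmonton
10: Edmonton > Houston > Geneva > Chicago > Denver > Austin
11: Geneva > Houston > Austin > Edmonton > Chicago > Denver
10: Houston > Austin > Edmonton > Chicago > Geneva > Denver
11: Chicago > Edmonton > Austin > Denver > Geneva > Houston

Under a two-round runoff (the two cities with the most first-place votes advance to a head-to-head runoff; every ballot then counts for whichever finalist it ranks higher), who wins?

Round 1 first-place votes: Geneva 18, Edmonton 10, Houston 21, Chicago 23, Denver 0, Austin 0. Chicago and Houston advance.
Runoff: Chicago is ranked above Houston on 23 ballots, Houston above Chicago on 49.

Houston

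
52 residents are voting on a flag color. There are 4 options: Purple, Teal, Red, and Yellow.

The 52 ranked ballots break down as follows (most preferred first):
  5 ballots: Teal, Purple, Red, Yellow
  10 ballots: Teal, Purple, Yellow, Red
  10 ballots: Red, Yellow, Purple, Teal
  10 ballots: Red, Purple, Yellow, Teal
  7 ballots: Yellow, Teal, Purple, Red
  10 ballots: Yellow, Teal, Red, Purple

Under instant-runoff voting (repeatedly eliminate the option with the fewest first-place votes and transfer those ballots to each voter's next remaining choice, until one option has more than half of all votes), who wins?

Yellow

Round 1: Purple 0, Teal 15, Red 20, Yellow 17. Purple eliminated.
Round 2: Teal 15, Red 20, Yellow 17. Teal eliminated.
Round 3: Red 25, Yellow 27. Yellow has a majority (≥27).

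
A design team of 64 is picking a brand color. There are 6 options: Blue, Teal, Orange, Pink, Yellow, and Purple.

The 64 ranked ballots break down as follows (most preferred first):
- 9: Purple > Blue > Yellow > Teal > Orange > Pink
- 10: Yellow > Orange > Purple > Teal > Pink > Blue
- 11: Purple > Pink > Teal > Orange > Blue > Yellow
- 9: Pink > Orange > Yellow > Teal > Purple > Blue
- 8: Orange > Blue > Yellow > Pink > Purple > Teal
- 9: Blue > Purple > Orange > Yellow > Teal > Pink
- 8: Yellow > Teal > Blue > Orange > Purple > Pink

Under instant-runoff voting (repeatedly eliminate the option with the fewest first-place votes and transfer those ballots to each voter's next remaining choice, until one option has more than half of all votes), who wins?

Round 1: Blue 9, Teal 0, Orange 8, Pink 9, Yellow 18, Purple 20. Teal eliminated.
Round 2: Blue 9, Orange 8, Pink 9, Yellow 18, Purple 20. Orange eliminated.
Round 3: Blue 17, Pink 9, Yellow 18, Purple 20. Pink eliminated.
Round 4: Blue 17, Yellow 27, Purple 20. Blue eliminated.
Round 5: Yellow 35, Purple 29. Yellow has a majority (≥33).

Yellow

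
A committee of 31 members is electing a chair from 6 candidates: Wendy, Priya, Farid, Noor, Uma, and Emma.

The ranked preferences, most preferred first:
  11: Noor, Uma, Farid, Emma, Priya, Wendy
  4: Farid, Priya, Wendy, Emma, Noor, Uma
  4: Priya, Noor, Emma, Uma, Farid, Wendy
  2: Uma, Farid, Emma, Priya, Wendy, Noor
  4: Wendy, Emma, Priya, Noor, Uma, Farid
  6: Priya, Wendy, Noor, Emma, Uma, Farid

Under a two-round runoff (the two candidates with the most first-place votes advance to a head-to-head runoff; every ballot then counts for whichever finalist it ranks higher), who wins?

Round 1 first-place votes: Wendy 4, Priya 10, Farid 4, Noor 11, Uma 2, Emma 0. Noor and Priya advance.
Runoff: Noor is ranked above Priya on 11 ballots, Priya above Noor on 20.

Priya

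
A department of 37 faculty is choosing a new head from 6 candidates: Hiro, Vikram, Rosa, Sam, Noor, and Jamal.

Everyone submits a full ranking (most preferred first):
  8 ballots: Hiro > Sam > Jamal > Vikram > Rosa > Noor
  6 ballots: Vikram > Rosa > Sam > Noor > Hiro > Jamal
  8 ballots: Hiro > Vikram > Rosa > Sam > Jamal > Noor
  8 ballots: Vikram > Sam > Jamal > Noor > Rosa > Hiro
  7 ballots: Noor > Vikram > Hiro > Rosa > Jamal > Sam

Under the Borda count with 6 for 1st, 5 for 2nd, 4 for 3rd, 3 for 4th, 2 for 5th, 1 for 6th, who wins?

Hiro: 8×6 + 6×2 + 8×6 + 8×1 + 7×4 = 144
Vikram: 8×3 + 6×6 + 8×5 + 8×6 + 7×5 = 183
Rosa: 8×2 + 6×5 + 8×4 + 8×2 + 7×3 = 115
Sam: 8×5 + 6×4 + 8×3 + 8×5 + 7×1 = 135
Noor: 8×1 + 6×3 + 8×1 + 8×3 + 7×6 = 100
Jamal: 8×4 + 6×1 + 8×2 + 8×4 + 7×2 = 100

Vikram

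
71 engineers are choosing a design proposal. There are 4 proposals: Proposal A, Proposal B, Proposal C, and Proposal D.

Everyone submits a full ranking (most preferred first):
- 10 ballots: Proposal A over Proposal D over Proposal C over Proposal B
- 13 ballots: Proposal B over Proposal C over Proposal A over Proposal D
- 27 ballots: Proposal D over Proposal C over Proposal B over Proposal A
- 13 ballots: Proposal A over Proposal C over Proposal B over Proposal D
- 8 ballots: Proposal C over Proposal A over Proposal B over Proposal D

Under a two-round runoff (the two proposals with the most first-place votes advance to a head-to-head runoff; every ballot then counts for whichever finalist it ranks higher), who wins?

Proposal A

Round 1 first-place votes: Proposal A 23, Proposal B 13, Proposal C 8, Proposal D 27. Proposal D and Proposal A advance.
Runoff: Proposal D is ranked above Proposal A on 27 ballots, Proposal A above Proposal D on 44.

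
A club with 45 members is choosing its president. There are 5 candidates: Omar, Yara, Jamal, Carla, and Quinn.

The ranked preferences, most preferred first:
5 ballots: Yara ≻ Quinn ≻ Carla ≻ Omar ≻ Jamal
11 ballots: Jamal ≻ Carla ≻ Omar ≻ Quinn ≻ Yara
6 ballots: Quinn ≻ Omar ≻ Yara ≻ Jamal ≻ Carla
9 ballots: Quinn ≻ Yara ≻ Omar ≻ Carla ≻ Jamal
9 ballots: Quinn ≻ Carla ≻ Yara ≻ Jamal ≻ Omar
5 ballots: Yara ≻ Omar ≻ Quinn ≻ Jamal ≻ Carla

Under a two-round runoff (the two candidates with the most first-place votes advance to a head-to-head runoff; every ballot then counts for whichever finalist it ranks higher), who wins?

Quinn

Round 1 first-place votes: Omar 0, Yara 10, Jamal 11, Carla 0, Quinn 24. Quinn and Jamal advance.
Runoff: Quinn is ranked above Jamal on 34 ballots, Jamal above Quinn on 11.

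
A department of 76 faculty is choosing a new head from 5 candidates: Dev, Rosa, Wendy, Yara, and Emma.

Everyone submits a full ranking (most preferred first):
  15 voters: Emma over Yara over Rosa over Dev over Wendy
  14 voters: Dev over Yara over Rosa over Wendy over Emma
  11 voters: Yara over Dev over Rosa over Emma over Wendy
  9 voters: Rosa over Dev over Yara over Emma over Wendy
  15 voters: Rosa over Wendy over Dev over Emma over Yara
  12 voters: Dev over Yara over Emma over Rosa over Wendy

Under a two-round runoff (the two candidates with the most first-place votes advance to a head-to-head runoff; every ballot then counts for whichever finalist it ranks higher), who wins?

Rosa

Round 1 first-place votes: Dev 26, Rosa 24, Wendy 0, Yara 11, Emma 15. Dev and Rosa advance.
Runoff: Dev is ranked above Rosa on 37 ballots, Rosa above Dev on 39.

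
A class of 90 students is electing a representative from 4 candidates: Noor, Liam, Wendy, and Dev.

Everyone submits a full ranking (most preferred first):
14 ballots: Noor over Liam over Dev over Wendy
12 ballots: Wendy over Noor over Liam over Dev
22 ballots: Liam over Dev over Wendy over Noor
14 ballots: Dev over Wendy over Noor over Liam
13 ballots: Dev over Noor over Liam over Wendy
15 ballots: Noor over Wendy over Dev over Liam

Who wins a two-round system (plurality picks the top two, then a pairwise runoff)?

Dev

Round 1 first-place votes: Noor 29, Liam 22, Wendy 12, Dev 27. Noor and Dev advance.
Runoff: Noor is ranked above Dev on 41 ballots, Dev above Noor on 49.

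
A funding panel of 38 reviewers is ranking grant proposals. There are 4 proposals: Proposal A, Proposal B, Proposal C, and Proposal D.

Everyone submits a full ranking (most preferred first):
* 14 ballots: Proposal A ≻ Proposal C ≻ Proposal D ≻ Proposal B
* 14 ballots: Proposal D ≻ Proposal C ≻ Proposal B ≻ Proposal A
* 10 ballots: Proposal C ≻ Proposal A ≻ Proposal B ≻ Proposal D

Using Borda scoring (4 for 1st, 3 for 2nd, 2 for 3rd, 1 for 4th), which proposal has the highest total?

Proposal A: 14×4 + 14×1 + 10×3 = 100
Proposal B: 14×1 + 14×2 + 10×2 = 62
Proposal C: 14×3 + 14×3 + 10×4 = 124
Proposal D: 14×2 + 14×4 + 10×1 = 94

Proposal C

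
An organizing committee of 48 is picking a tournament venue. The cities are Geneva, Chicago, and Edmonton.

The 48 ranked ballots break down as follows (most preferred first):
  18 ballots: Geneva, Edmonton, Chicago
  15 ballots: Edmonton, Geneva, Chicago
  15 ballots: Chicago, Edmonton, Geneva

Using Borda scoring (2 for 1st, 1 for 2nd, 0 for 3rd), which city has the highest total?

Edmonton

Geneva: 18×2 + 15×1 + 15×0 = 51
Chicago: 18×0 + 15×0 + 15×2 = 30
Edmonton: 18×1 + 15×2 + 15×1 = 63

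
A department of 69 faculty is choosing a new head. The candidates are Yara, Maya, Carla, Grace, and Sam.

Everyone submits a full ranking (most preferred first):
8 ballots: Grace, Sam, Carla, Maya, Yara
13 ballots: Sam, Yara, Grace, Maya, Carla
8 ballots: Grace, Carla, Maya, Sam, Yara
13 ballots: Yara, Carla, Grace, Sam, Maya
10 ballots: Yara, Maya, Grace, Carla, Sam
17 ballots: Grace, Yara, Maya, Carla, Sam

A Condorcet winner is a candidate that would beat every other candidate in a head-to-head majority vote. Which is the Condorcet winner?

Yara vs Maya: 53–16
Yara vs Carla: 53–16
Yara vs Grace: 36–33
Yara vs Sam: 40–29
Yara beats every other candidate.

Yara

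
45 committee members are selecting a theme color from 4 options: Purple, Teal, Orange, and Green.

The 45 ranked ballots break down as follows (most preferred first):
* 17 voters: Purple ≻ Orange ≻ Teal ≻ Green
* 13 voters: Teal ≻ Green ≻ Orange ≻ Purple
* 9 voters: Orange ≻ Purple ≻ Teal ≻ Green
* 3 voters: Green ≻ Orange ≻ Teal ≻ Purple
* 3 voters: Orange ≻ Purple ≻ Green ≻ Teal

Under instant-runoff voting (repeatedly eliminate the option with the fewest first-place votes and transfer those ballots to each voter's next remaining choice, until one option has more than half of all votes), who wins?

Orange

Round 1: Purple 17, Teal 13, Orange 12, Green 3. Green eliminated.
Round 2: Purple 17, Teal 13, Orange 15. Teal eliminated.
Round 3: Purple 17, Orange 28. Orange has a majority (≥23).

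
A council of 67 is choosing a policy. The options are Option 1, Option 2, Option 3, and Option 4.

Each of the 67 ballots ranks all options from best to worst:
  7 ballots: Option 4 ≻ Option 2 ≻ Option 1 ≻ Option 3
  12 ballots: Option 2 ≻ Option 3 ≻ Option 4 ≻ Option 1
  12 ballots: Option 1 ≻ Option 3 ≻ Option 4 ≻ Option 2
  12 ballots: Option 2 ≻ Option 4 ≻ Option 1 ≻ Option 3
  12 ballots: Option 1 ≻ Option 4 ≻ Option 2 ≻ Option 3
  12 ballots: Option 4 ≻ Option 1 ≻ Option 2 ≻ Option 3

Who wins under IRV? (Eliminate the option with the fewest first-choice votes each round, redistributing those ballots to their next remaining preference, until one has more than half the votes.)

Option 1

Round 1: Option 1 24, Option 2 24, Option 3 0, Option 4 19. Option 3 eliminated.
Round 2: Option 1 24, Option 2 24, Option 4 19. Option 4 eliminated.
Round 3: Option 1 36, Option 2 31. Option 1 has a majority (≥34).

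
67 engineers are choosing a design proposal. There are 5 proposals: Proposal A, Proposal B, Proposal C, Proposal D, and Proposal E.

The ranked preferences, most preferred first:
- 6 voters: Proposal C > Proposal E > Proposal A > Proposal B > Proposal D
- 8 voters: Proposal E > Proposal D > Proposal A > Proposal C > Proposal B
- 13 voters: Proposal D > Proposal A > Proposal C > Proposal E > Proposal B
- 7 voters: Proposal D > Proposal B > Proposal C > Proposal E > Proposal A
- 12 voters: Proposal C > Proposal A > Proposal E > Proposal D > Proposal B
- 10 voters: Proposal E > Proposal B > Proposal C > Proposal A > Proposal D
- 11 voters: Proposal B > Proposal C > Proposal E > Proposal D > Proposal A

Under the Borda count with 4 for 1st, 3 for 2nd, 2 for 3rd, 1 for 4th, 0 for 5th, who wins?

Proposal A: 6×2 + 8×2 + 13×3 + 7×0 + 12×3 + 10×1 + 11×0 = 113
Proposal B: 6×1 + 8×0 + 13×0 + 7×3 + 12×0 + 10×3 + 11×4 = 101
Proposal C: 6×4 + 8×1 + 13×2 + 7×2 + 12×4 + 10×2 + 11×3 = 173
Proposal D: 6×0 + 8×3 + 13×4 + 7×4 + 12×1 + 10×0 + 11×1 = 127
Proposal E: 6×3 + 8×4 + 13×1 + 7×1 + 12×2 + 10×4 + 11×2 = 156

Proposal C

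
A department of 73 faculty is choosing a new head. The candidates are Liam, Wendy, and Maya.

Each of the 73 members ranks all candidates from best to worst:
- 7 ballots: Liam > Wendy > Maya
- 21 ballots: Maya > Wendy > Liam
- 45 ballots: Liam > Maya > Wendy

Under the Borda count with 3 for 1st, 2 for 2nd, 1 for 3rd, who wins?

Liam

Liam: 7×3 + 21×1 + 45×3 = 177
Wendy: 7×2 + 21×2 + 45×1 = 101
Maya: 7×1 + 21×3 + 45×2 = 160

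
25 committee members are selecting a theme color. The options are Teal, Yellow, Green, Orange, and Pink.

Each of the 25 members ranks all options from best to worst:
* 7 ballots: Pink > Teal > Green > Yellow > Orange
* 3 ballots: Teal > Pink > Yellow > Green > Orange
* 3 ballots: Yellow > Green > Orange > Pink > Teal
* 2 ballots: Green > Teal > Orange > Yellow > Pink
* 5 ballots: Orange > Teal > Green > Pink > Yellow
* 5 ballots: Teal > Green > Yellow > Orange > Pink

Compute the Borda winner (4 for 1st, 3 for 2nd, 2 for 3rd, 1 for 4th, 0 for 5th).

Teal

Teal: 7×3 + 3×4 + 3×0 + 2×3 + 5×3 + 5×4 = 74
Yellow: 7×1 + 3×2 + 3×4 + 2×1 + 5×0 + 5×2 = 37
Green: 7×2 + 3×1 + 3×3 + 2×4 + 5×2 + 5×3 = 59
Orange: 7×0 + 3×0 + 3×2 + 2×2 + 5×4 + 5×1 = 35
Pink: 7×4 + 3×3 + 3×1 + 2×0 + 5×1 + 5×0 = 45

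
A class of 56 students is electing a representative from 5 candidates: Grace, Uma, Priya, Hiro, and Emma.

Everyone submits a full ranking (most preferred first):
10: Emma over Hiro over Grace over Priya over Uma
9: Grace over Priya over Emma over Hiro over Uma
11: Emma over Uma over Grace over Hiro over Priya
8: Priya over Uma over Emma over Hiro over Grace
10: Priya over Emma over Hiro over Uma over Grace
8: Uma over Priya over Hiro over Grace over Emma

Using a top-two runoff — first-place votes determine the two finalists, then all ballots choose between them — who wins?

Priya

Round 1 first-place votes: Grace 9, Uma 8, Priya 18, Hiro 0, Emma 21. Emma and Priya advance.
Runoff: Emma is ranked above Priya on 21 ballots, Priya above Emma on 35.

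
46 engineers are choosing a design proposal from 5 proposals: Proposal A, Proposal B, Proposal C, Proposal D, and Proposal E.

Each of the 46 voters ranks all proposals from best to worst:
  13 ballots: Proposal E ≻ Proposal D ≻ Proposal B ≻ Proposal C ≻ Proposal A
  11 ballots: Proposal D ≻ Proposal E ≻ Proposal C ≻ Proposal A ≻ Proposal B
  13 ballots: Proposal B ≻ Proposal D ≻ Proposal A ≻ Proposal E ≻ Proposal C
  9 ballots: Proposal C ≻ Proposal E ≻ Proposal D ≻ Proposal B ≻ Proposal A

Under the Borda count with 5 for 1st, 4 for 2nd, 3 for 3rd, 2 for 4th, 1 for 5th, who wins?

Proposal A: 13×1 + 11×2 + 13×3 + 9×1 = 83
Proposal B: 13×3 + 11×1 + 13×5 + 9×2 = 133
Proposal C: 13×2 + 11×3 + 13×1 + 9×5 = 117
Proposal D: 13×4 + 11×5 + 13×4 + 9×3 = 186
Proposal E: 13×5 + 11×4 + 13×2 + 9×4 = 171

Proposal D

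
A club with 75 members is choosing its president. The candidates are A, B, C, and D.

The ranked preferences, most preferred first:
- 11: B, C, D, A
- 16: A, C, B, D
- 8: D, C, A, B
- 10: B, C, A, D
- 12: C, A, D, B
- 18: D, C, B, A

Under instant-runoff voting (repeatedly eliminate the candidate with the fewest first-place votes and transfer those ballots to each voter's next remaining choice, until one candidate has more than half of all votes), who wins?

Round 1: A 16, B 21, C 12, D 26. C eliminated.
Round 2: A 28, B 21, D 26. B eliminated.
Round 3: A 38, D 37. A has a majority (≥38).

A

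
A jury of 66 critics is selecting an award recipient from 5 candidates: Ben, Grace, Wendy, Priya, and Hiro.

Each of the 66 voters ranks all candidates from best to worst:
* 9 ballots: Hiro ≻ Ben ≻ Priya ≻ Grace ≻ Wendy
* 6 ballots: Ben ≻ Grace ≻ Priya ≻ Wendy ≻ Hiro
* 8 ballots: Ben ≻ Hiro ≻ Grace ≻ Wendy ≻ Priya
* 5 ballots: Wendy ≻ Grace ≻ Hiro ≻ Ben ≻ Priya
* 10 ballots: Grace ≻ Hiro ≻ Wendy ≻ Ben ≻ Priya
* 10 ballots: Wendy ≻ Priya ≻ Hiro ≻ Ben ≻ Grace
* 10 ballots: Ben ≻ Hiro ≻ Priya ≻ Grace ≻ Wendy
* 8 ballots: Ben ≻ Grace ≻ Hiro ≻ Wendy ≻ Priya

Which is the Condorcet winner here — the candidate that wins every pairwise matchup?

Hiro vs Ben: 34–32
Hiro vs Grace: 37–29
Hiro vs Wendy: 45–21
Hiro vs Priya: 50–16
Hiro beats every other candidate.

Hiro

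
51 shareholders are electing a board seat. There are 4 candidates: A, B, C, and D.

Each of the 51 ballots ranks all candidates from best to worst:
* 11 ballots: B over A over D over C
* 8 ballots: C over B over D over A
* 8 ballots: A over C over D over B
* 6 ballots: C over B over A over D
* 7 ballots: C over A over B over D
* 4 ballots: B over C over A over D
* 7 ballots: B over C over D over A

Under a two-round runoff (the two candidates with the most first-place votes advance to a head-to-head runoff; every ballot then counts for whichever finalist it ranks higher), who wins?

C

Round 1 first-place votes: A 8, B 22, C 21, D 0. B and C advance.
Runoff: B is ranked above C on 22 ballots, C above B on 29.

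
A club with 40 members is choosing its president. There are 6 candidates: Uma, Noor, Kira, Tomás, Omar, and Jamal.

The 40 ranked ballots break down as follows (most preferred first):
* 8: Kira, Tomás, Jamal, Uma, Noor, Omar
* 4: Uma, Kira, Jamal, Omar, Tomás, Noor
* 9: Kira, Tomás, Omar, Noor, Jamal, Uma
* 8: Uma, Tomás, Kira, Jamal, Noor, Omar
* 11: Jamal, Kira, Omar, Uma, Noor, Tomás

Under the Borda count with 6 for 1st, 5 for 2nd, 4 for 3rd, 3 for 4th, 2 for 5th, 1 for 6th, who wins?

Uma: 8×3 + 4×6 + 9×1 + 8×6 + 11×3 = 138
Noor: 8×2 + 4×1 + 9×3 + 8×2 + 11×2 = 85
Kira: 8×6 + 4×5 + 9×6 + 8×4 + 11×5 = 209
Tomás: 8×5 + 4×2 + 9×5 + 8×5 + 11×1 = 144
Omar: 8×1 + 4×3 + 9×4 + 8×1 + 11×4 = 108
Jamal: 8×4 + 4×4 + 9×2 + 8×3 + 11×6 = 156

Kira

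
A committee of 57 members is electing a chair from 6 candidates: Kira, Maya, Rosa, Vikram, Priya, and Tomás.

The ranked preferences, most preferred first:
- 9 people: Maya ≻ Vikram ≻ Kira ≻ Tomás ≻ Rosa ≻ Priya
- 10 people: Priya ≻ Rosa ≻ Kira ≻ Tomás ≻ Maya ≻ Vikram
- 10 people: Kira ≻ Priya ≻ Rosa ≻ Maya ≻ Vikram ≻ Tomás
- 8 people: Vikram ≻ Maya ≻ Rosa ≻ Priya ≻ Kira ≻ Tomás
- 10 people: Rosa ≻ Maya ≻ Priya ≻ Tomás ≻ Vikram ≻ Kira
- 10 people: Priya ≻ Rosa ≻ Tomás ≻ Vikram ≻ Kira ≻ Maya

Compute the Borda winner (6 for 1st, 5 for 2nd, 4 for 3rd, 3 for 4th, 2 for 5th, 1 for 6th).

Kira: 9×4 + 10×4 + 10×6 + 8×2 + 10×1 + 10×2 = 182
Maya: 9×6 + 10×2 + 10×3 + 8×5 + 10×5 + 10×1 = 204
Rosa: 9×2 + 10×5 + 10×4 + 8×4 + 10×6 + 10×5 = 250
Vikram: 9×5 + 10×1 + 10×2 + 8×6 + 10×2 + 10×3 = 173
Priya: 9×1 + 10×6 + 10×5 + 8×3 + 10×4 + 10×6 = 243
Tomás: 9×3 + 10×3 + 10×1 + 8×1 + 10×3 + 10×4 = 145

Rosa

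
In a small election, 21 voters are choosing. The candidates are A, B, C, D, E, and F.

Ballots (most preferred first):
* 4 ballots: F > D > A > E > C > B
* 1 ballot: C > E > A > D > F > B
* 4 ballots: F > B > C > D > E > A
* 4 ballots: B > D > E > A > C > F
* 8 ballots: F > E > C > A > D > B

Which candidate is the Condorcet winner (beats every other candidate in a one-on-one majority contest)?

F vs A: 16–5
F vs B: 17–4
F vs C: 16–5
F vs D: 16–5
F vs E: 16–5
F beats every other candidate.

F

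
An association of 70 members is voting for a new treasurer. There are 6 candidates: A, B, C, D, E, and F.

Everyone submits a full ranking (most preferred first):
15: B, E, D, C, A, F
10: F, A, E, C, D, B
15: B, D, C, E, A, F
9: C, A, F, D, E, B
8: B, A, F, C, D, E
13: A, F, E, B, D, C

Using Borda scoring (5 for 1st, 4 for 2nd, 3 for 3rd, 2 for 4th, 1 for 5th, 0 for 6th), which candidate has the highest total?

A: 15×1 + 10×4 + 15×1 + 9×4 + 8×4 + 13×5 = 203
B: 15×5 + 10×0 + 15×5 + 9×0 + 8×5 + 13×2 = 216
C: 15×2 + 10×2 + 15×3 + 9×5 + 8×2 + 13×0 = 156
D: 15×3 + 10×1 + 15×4 + 9×2 + 8×1 + 13×1 = 154
E: 15×4 + 10×3 + 15×2 + 9×1 + 8×0 + 13×3 = 168
F: 15×0 + 10×5 + 15×0 + 9×3 + 8×3 + 13×4 = 153

B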